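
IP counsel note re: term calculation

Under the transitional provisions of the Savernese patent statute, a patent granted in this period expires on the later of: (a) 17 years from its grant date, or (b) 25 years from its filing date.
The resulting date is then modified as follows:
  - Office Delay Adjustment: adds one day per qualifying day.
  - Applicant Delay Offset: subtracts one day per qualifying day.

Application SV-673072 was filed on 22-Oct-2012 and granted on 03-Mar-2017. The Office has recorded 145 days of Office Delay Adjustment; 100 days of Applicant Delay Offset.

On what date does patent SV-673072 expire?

2037-12-06

(a) grant + 17 years → 3 March 2034.
(b) filing + 25 years → 22 October 2037.
Later of the two: 22 October 2037.
Office Delay Adjustment: +145 days → 16 March 2038.
Applicant Delay Offset: −100 days → 6 December 2037.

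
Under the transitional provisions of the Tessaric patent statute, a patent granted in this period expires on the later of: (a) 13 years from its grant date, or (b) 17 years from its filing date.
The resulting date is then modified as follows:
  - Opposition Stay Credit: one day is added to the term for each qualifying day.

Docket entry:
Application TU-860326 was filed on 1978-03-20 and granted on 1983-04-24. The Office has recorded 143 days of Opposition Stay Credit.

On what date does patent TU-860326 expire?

(a) grant + 13 years → 24 April 1996.
(b) filing + 17 years → 20 March 1995.
Later of the two: 24 April 1996.
Opposition Stay Credit: +143 days → 14 September 1996.

September 14, 1996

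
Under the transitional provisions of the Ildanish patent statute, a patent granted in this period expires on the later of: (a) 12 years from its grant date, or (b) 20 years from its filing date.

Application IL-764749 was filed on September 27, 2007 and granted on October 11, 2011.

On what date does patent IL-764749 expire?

(a) grant + 12 years → 11 October 2023.
(b) filing + 20 years → 27 September 2027.
Later of the two: 27 September 2027.

September 27, 2027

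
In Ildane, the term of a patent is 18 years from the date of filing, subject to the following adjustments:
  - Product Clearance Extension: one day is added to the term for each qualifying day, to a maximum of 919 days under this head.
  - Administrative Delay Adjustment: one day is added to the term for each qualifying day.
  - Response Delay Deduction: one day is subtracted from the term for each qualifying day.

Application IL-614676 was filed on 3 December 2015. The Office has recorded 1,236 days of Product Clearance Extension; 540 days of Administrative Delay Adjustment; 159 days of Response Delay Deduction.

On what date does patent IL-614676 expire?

Base term: filing date + 18 years → 3 December 2033.
Product Clearance Extension: 1236 days claimed exceeds the 919-day cap, so +919 days → 9 June 2036.
Administrative Delay Adjustment: +540 days → 1 December 2037.
Response Delay Deduction: −159 days → 25 June 2037.

June 25, 2037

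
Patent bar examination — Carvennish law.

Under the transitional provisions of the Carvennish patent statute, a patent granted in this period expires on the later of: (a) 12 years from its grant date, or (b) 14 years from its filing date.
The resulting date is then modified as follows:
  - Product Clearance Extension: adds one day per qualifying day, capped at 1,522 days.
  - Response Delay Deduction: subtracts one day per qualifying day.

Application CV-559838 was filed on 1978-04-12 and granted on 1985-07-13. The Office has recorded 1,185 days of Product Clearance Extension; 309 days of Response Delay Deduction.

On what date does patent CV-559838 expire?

1999-12-06

(a) grant + 12 years → 13 July 1997.
(b) filing + 14 years → 12 April 1992.
Later of the two: 13 July 1997.
Product Clearance Extension: 1185 days (within the 1522-day cap) → +1185 days → 10 October 2000.
Response Delay Deduction: −309 days → 6 December 1999.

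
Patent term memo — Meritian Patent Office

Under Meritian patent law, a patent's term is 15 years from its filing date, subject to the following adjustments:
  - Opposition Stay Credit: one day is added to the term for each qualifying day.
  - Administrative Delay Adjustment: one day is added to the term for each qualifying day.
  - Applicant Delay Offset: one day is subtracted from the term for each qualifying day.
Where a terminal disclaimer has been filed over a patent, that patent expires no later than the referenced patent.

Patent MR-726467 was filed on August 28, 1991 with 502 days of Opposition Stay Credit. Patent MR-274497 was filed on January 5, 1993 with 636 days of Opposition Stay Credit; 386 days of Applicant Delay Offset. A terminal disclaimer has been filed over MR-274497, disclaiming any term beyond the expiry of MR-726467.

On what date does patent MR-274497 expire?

Natural term of MR-274497:
  Base: filing + 15 years → 5 January 2008.
  Opposition Stay Credit: +636 days → 2 October 2009.
  Applicant Delay Offset: −386 days → 11 September 2008.
Expiry of referenced patent MR-726467:
  Base: filing + 15 years → 28 August 2006.
  Opposition Stay Credit: +502 days → 12 January 2008.
Terminal disclaimer: MR-274497 expires on the earlier of 11 September 2008 and 12 January 2008.

2008-01-12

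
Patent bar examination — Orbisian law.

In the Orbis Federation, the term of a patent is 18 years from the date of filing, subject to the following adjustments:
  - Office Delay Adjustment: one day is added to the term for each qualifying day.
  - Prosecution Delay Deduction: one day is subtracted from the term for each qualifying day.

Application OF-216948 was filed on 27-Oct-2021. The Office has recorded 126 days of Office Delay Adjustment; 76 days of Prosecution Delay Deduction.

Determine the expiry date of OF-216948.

December 16, 2039

Base term: filing date + 18 years → 27 October 2039.
Office Delay Adjustment: +126 days → 1 March 2040.
Prosecution Delay Deduction: −76 days → 16 December 2039.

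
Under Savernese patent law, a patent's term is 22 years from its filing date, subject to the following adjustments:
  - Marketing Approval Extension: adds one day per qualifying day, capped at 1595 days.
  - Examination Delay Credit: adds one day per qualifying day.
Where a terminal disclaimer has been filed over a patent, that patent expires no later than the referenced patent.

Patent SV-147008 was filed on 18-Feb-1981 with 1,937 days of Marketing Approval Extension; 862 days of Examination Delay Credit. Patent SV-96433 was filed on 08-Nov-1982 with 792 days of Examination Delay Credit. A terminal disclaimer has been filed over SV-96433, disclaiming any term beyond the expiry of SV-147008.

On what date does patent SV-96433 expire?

2007-01-09

Natural term of SV-96433:
  Base: filing + 22 years → 8 November 2004.
  Examination Delay Credit: +792 days → 9 January 2007.
Expiry of referenced patent SV-147008:
  Base: filing + 22 years → 18 February 2003.
  Marketing Approval Extension: 1937 days claimed exceeds the 1595-day cap, so +1595 days → 2 July 2007.
  Examination Delay Credit: +862 days → 10 November 2009.
Terminal disclaimer: SV-96433 expires on the earlier of 9 January 2007 and 10 November 2009.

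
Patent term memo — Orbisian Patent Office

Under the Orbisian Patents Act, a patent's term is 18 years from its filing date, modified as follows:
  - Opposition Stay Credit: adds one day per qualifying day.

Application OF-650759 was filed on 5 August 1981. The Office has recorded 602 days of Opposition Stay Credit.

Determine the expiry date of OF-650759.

Base term: filing date + 18 years → 5 August 1999.
Opposition Stay Credit: +602 days → 29 March 2001.

March 29, 2001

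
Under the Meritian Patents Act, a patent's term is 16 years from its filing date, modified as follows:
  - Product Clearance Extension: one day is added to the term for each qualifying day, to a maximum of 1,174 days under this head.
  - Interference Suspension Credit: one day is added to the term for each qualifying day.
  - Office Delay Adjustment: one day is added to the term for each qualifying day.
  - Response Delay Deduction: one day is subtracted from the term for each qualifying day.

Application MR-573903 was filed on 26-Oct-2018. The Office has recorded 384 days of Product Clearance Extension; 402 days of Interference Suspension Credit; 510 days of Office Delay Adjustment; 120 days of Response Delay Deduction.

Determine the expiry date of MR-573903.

2038-01-14

Base term: filing date + 16 years → 26 October 2034.
Product Clearance Extension: 384 days (within the 1174-day cap) → +384 days → 14 November 2035.
Interference Suspension Credit: +402 days → 20 December 2036.
Office Delay Adjustment: +510 days → 14 May 2038.
Response Delay Deduction: −120 days → 14 January 2038.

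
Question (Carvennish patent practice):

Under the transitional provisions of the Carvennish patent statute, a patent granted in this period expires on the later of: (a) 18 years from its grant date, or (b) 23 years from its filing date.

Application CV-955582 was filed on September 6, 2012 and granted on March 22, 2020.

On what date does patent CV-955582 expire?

(a) grant + 18 years → 22 March 2038.
(b) filing + 23 years → 6 September 2035.
Later of the two: 22 March 2038.

2038-03-22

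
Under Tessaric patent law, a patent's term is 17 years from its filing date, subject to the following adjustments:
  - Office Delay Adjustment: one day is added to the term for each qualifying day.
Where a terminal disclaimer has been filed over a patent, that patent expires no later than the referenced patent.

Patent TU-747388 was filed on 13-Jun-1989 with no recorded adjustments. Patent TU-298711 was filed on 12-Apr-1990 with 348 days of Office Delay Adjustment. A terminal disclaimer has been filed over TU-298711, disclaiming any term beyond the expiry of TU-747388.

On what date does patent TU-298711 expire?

Natural term of TU-298711:
  Base: filing + 17 years → 12 April 2007.
  Office Delay Adjustment: +348 days → 25 March 2008.
Expiry of referenced patent TU-747388:
  Base: filing + 17 years → 13 June 2006.
Terminal disclaimer: TU-298711 expires on the earlier of 25 March 2008 and 13 June 2006.

2006-06-13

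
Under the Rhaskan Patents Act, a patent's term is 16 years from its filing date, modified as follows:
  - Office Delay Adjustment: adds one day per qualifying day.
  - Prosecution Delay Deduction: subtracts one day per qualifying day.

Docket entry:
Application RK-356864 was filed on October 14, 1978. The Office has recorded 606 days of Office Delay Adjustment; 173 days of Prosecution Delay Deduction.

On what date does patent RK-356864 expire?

Base term: filing date + 16 years → 14 October 1994.
Office Delay Adjustment: +606 days → 11 June 1996.
Prosecution Delay Deduction: −173 days → 21 December 1995.

December 21, 1995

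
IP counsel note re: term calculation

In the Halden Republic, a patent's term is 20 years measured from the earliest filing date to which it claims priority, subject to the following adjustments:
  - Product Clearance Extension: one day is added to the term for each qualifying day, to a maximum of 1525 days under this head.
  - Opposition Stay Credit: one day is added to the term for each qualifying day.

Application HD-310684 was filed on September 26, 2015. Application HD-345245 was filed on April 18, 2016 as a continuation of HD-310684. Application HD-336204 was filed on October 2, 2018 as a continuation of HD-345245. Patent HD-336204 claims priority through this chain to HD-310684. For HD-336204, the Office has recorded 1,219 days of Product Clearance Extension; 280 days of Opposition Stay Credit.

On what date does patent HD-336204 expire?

Earliest priority filing: 26 September 2015.
Base term: 26 September 2015 + 20 years → 26 September 2035.
Product Clearance Extension: 1219 days (within the 1525-day cap) → +1219 days → 27 January 2039.
Opposition Stay Credit: +280 days → 3 November 2039.

2039-11-03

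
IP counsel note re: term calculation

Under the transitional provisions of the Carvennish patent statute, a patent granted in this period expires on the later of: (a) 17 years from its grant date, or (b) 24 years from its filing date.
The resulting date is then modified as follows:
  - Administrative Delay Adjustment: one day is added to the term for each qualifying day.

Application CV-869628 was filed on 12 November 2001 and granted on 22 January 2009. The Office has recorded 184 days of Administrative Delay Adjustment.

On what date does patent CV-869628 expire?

July 25, 2026

(a) grant + 17 years → 22 January 2026.
(b) filing + 24 years → 12 November 2025.
Later of the two: 22 January 2026.
Administrative Delay Adjustment: +184 days → 25 July 2026.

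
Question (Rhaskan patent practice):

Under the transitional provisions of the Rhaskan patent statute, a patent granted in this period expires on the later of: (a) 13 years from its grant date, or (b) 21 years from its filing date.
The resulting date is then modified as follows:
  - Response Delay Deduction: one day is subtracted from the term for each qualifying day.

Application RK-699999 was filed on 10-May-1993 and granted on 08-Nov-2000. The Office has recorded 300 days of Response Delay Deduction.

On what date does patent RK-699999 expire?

(a) grant + 13 years → 8 November 2013.
(b) filing + 21 years → 10 May 2014.
Later of the two: 10 May 2014.
Response Delay Deduction: −300 days → 14 July 2013.

2013-07-14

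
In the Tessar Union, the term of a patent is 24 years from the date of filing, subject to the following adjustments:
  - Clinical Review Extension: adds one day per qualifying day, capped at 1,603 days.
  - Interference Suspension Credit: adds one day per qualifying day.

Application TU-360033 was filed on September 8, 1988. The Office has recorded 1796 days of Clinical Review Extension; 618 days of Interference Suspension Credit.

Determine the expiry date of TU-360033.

Base term: filing date + 24 years → 8 September 2012.
Clinical Review Extension: 1796 days claimed exceeds the 1603-day cap, so +1603 days → 28 January 2017.
Interference Suspension Credit: +618 days → 8 October 2018.

October 8, 2018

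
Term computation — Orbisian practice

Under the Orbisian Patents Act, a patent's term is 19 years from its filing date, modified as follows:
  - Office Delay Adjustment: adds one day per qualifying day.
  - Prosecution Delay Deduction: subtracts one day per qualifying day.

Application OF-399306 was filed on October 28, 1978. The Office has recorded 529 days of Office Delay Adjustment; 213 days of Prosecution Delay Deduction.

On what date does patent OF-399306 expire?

Base term: filing date + 19 years → 28 October 1997.
Office Delay Adjustment: +529 days → 10 April 1999.
Prosecution Delay Deduction: −213 days → 9 September 1998.

September 9, 1998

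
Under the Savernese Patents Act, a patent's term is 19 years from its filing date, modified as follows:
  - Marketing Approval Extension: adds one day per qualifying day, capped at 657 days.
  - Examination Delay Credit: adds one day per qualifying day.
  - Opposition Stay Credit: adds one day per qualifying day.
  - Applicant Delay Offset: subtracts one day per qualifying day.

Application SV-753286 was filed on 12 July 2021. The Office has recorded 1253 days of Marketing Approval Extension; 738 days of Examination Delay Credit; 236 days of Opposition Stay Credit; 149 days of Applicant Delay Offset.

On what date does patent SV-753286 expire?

Base term: filing date + 19 years → 12 July 2040.
Marketing Approval Extension: 1253 days claimed exceeds the 657-day cap, so +657 days → 30 April 2042.
Examination Delay Credit: +738 days → 7 May 2044.
Opposition Stay Credit: +236 days → 29 December 2044.
Applicant Delay Offset: −149 days → 2 August 2044.

2044-08-02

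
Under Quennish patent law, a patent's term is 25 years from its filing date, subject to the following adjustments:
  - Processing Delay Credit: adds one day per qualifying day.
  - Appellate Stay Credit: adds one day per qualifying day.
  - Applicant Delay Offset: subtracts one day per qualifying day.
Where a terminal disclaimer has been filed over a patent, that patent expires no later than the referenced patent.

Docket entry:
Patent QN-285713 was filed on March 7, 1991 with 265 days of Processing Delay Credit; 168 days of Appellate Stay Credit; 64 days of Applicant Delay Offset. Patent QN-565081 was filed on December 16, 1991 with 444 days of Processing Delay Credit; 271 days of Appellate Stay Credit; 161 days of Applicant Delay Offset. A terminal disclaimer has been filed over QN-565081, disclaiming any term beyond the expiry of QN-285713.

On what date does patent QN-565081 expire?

March 11, 2017

Natural term of QN-565081:
  Base: filing + 25 years → 16 December 2016.
  Processing Delay Credit: +444 days → 5 March 2018.
  Appellate Stay Credit: +271 days → 1 December 2018.
  Applicant Delay Offset: −161 days → 23 June 2018.
Expiry of referenced patent QN-285713:
  Base: filing + 25 years → 7 March 2016.
  Processing Delay Credit: +265 days → 27 November 2016.
  Appellate Stay Credit: +168 days → 14 May 2017.
  Applicant Delay Offset: −64 days → 11 March 2017.
Terminal disclaimer: QN-565081 expires on the earlier of 23 June 2018 and 11 March 2017.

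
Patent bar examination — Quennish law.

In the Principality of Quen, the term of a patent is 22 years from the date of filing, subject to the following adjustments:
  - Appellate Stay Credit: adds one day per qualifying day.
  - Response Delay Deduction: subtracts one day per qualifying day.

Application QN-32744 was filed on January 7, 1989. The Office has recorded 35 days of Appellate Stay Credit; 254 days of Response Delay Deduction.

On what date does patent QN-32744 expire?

Base term: filing date + 22 years → 7 January 2011.
Appellate Stay Credit: +35 days → 11 February 2011.
Response Delay Deduction: −254 days → 2 June 2010.

2010-06-02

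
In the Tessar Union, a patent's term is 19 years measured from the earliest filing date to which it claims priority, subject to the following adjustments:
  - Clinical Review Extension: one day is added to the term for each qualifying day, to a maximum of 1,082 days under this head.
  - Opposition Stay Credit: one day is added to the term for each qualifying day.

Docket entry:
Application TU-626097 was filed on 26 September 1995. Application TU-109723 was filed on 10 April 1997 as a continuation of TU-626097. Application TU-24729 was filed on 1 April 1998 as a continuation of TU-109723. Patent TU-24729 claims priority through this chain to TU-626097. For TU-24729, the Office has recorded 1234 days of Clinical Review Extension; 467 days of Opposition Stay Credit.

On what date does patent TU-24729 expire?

December 23, 2018

Earliest priority filing: 26 September 1995.
Base term: 26 September 1995 + 19 years → 26 September 2014.
Clinical Review Extension: 1234 days claimed exceeds the 1082-day cap, so +1082 days → 12 September 2017.
Opposition Stay Credit: +467 days → 23 December 2018.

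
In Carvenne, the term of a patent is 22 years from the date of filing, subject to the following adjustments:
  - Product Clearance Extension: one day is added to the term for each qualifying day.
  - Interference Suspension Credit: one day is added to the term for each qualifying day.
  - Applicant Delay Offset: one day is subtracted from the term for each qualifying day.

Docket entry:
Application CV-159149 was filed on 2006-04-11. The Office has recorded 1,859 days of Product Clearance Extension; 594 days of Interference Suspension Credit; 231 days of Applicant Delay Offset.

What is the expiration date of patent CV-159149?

May 12, 2034

Base term: filing date + 22 years → 11 April 2028.
Product Clearance Extension: +1859 days → 14 May 2033.
Interference Suspension Credit: +594 days → 29 December 2034.
Applicant Delay Offset: −231 days → 12 May 2034.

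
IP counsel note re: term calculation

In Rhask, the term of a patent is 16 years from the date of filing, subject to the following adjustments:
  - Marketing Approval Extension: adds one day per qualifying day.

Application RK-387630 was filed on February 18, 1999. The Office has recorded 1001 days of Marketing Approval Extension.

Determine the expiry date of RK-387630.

Base term: filing date + 16 years → 18 February 2015.
Marketing Approval Extension: +1001 days → 15 November 2017.

November 15, 2017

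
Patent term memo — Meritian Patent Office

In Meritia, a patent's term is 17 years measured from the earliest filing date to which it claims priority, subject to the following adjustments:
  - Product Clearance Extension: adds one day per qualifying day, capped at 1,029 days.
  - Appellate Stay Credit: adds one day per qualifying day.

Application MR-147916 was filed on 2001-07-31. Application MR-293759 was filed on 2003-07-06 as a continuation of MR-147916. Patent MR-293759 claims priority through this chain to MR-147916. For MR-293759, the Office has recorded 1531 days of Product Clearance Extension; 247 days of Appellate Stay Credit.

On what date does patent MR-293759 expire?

Earliest priority filing: 31 July 2001.
Base term: 31 July 2001 + 17 years → 31 July 2018.
Product Clearance Extension: 1531 days claimed exceeds the 1029-day cap, so +1029 days → 25 May 2021.
Appellate Stay Credit: +247 days → 27 January 2022.

2022-01-27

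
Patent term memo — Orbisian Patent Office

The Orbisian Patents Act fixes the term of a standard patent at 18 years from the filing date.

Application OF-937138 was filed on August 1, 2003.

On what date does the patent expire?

2021-08-01

Filing date + 18 years → 1 August 2021.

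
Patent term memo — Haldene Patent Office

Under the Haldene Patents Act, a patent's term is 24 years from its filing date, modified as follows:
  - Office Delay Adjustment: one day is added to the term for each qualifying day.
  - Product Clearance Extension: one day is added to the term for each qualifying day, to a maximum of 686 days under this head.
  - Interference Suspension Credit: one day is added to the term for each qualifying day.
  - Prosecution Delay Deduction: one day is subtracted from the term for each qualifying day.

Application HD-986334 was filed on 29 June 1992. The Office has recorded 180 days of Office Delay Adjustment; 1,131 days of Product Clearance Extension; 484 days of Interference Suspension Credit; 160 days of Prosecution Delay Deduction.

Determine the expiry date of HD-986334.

Base term: filing date + 24 years → 29 June 2016.
Office Delay Adjustment: +180 days → 26 December 2016.
Product Clearance Extension: 1131 days claimed exceeds the 686-day cap, so +686 days → 12 November 2018.
Interference Suspension Credit: +484 days → 10 March 2020.
Prosecution Delay Deduction: −160 days → 2 October 2019.

October 2, 2019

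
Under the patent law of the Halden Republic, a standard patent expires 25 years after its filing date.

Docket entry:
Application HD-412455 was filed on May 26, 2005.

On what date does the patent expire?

Filing date + 25 years → 26 May 2030.

2030-05-26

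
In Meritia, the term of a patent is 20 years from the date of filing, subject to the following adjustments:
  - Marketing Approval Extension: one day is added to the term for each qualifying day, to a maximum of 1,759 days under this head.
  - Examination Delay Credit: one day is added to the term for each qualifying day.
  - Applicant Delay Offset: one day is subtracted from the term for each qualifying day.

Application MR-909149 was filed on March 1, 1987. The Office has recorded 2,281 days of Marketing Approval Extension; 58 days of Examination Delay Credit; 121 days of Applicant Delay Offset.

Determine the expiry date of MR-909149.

Base term: filing date + 20 years → 1 March 2007.
Marketing Approval Extension: 2281 days claimed exceeds the 1759-day cap, so +1759 days → 24 December 2011.
Examination Delay Credit: +58 days → 20 February 2012.
Applicant Delay Offset: −121 days → 22 October 2011.

October 22, 2011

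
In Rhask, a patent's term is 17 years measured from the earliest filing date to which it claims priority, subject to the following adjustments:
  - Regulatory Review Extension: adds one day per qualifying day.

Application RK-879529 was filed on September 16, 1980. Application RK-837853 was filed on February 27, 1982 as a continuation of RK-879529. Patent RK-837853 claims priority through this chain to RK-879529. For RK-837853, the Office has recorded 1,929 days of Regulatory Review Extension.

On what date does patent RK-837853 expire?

2002-12-28

Earliest priority filing: 16 September 1980.
Base term: 16 September 1980 + 17 years → 16 September 1997.
Regulatory Review Extension: +1929 days → 28 December 2002.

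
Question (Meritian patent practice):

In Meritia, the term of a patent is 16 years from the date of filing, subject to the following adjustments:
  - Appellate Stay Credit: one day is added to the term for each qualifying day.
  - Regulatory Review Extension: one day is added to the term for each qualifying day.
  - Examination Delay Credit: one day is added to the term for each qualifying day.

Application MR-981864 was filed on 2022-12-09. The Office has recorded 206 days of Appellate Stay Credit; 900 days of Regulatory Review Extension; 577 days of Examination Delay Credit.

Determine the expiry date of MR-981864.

2043-07-19

Base term: filing date + 16 years → 9 December 2038.
Appellate Stay Credit: +206 days → 3 July 2039.
Regulatory Review Extension: +900 days → 19 December 2041.
Examination Delay Credit: +577 days → 19 July 2043.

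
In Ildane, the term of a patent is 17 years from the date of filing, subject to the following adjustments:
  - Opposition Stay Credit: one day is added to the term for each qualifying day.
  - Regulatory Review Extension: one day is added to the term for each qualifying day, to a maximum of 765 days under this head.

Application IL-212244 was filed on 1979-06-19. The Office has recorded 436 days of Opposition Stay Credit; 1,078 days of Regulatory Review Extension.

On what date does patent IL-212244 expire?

Base term: filing date + 17 years → 19 June 1996.
Opposition Stay Credit: +436 days → 29 August 1997.
Regulatory Review Extension: 1078 days claimed exceeds the 765-day cap, so +765 days → 3 October 1999.

1999-10-03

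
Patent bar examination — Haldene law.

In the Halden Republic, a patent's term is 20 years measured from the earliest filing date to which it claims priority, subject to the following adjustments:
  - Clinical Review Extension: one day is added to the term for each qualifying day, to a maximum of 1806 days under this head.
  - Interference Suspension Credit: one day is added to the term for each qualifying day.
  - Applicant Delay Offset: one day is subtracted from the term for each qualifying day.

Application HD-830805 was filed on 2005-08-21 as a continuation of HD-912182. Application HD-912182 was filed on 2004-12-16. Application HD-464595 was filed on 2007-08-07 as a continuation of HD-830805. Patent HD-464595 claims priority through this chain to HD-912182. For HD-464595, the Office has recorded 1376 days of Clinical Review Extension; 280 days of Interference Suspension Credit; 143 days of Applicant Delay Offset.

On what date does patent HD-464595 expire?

Earliest priority filing: 16 December 2004.
Base term: 16 December 2004 + 20 years → 16 December 2024.
Clinical Review Extension: 1376 days (within the 1806-day cap) → +1376 days → 22 September 2028.
Interference Suspension Credit: +280 days → 29 June 2029.
Applicant Delay Offset: −143 days → 6 February 2029.

2029-02-06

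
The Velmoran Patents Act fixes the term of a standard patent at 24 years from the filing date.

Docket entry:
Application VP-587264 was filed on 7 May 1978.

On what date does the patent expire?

2002-05-07

Filing date + 24 years → 7 May 2002.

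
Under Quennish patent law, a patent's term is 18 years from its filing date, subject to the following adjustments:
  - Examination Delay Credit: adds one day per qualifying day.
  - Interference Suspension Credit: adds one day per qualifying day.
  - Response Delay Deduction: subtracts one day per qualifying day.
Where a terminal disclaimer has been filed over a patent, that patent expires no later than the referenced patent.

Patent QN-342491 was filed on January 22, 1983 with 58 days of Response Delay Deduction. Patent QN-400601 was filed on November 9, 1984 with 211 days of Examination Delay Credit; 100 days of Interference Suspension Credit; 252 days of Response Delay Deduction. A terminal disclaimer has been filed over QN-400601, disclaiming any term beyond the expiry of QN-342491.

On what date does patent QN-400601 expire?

2000-11-25

Natural term of QN-400601:
  Base: filing + 18 years → 9 November 2002.
  Examination Delay Credit: +211 days → 8 June 2003.
  Interference Suspension Credit: +100 days → 16 September 2003.
  Response Delay Deduction: −252 days → 7 January 2003.
Expiry of referenced patent QN-342491:
  Base: filing + 18 years → 22 January 2001.
  Response Delay Deduction: −58 days → 25 November 2000.
Terminal disclaimer: QN-400601 expires on the earlier of 7 January 2003 and 25 November 2000.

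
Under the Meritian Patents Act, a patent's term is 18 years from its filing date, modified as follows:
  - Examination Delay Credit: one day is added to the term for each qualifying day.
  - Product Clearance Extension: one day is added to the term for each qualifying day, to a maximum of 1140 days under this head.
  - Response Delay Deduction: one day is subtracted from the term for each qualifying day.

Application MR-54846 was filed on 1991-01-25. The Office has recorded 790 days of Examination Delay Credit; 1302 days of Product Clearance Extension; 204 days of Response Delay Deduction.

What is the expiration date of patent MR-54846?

Base term: filing date + 18 years → 25 January 2009.
Examination Delay Credit: +790 days → 26 March 2011.
Product Clearance Extension: 1302 days claimed exceeds the 1140-day cap, so +1140 days → 9 May 2014.
Response Delay Deduction: −204 days → 17 October 2013.

2013-10-17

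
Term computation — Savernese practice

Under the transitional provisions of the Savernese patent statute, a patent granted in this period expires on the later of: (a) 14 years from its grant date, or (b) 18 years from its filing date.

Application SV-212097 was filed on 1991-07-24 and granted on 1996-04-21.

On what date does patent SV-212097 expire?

(a) grant + 14 years → 21 April 2010.
(b) filing + 18 years → 24 July 2009.
Later of the two: 21 April 2010.

2010-04-21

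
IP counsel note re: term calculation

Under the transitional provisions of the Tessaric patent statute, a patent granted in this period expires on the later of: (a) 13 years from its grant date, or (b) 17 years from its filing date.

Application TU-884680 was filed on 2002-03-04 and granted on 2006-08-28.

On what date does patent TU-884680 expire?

(a) grant + 13 years → 28 August 2019.
(b) filing + 17 years → 4 March 2019.
Later of the two: 28 August 2019.

2019-08-28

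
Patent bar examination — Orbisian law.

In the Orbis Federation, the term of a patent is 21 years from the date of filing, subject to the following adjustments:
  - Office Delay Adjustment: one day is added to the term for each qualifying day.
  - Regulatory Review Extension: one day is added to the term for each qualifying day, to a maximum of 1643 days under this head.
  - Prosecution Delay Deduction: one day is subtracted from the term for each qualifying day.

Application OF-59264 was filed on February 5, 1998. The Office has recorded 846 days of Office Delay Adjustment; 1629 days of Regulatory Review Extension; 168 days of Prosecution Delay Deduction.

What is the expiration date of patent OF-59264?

Base term: filing date + 21 years → 5 February 2019.
Office Delay Adjustment: +846 days → 31 May 2021.
Regulatory Review Extension: 1629 days (within the 1643-day cap) → +1629 days → 15 November 2025.
Prosecution Delay Deduction: −168 days → 31 May 2025.

May 31, 2025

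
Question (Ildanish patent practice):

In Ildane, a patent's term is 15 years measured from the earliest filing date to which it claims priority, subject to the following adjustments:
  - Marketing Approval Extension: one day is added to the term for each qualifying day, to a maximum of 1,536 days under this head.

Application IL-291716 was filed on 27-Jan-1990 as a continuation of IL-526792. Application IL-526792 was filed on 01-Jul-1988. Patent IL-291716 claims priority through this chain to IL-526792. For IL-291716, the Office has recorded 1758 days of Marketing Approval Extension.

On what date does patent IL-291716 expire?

Earliest priority filing: 1 July 1988.
Base term: 1 July 1988 + 15 years → 1 July 2003.
Marketing Approval Extension: 1758 days claimed exceeds the 1536-day cap, so +1536 days → 14 September 2007.

2007-09-14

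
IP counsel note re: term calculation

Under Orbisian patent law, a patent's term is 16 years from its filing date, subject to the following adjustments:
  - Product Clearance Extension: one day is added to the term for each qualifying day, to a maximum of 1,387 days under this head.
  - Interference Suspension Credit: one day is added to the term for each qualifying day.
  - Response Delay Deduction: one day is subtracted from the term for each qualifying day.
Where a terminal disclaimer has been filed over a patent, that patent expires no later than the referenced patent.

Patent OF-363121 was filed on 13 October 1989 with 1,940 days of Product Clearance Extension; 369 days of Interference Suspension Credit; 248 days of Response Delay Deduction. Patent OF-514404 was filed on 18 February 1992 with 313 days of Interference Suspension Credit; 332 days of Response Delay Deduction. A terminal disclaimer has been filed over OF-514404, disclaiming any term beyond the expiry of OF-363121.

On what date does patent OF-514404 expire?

Natural term of OF-514404:
  Base: filing + 16 years → 18 February 2008.
  Interference Suspension Credit: +313 days → 27 December 2008.
  Response Delay Deduction: −332 days → 30 January 2008.
Expiry of referenced patent OF-363121:
  Base: filing + 16 years → 13 October 2005.
  Product Clearance Extension: 1940 days claimed exceeds the 1387-day cap, so +1387 days → 31 July 2009.
  Interference Suspension Credit: +369 days → 4 August 2010.
  Response Delay Deduction: −248 days → 29 November 2009.
Terminal disclaimer: OF-514404 expires on the earlier of 30 January 2008 and 29 November 2009.

2008-01-30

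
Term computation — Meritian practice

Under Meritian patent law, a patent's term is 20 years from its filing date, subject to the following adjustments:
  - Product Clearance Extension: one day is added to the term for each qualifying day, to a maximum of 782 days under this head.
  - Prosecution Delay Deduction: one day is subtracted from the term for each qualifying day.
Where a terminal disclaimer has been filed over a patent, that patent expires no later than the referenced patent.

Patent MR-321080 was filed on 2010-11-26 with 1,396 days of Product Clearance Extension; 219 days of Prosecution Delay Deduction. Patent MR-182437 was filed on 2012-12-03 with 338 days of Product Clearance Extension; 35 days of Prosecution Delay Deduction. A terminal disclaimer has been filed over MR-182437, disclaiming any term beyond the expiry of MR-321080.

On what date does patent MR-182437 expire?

Natural term of MR-182437:
  Base: filing + 20 years → 3 December 2032.
  Product Clearance Extension: 338 days (within the 782-day cap) → +338 days → 6 November 2033.
  Prosecution Delay Deduction: −35 days → 2 October 2033.
Expiry of referenced patent MR-321080:
  Base: filing + 20 years → 26 November 2030.
  Product Clearance Extension: 1396 days claimed exceeds the 782-day cap, so +782 days → 16 January 2033.
  Prosecution Delay Deduction: −219 days → 11 June 2032.
Terminal disclaimer: MR-182437 expires on the earlier of 2 October 2033 and 11 June 2032.

2032-06-11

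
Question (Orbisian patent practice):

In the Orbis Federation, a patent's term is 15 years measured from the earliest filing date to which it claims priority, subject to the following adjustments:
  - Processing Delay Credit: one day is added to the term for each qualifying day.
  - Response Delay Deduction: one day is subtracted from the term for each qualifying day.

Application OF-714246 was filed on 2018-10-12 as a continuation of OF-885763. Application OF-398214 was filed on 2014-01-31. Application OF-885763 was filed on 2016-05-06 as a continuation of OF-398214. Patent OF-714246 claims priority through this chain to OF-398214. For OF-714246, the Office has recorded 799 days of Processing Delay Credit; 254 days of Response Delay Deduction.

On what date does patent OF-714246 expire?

2030-07-30

Earliest priority filing: 31 January 2014.
Base term: 31 January 2014 + 15 years → 31 January 2029.
Processing Delay Credit: +799 days → 10 April 2031.
Response Delay Deduction: −254 days → 30 July 2030.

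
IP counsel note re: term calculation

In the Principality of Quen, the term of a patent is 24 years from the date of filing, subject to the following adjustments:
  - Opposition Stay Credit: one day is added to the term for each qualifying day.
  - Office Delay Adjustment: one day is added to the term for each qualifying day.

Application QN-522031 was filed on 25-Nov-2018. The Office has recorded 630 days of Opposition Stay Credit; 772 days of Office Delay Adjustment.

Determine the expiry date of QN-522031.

Base term: filing date + 24 years → 25 November 2042.
Opposition Stay Credit: +630 days → 16 August 2044.
Office Delay Adjustment: +772 days → 27 September 2046.

2046-09-27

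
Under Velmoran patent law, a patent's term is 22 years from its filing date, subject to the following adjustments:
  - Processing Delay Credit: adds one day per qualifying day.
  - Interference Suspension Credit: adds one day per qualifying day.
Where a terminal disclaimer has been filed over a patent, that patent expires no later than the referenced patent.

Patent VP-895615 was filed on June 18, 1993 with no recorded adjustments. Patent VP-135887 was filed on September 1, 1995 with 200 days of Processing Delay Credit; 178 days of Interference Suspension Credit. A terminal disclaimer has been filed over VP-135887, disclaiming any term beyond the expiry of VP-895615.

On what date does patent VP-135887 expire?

Natural term of VP-135887:
  Base: filing + 22 years → 1 September 2017.
  Processing Delay Credit: +200 days → 20 March 2018.
  Interference Suspension Credit: +178 days → 14 September 2018.
Expiry of referenced patent VP-895615:
  Base: filing + 22 years → 18 June 2015.
Terminal disclaimer: VP-135887 expires on the earlier of 14 September 2018 and 18 June 2015.

2015-06-18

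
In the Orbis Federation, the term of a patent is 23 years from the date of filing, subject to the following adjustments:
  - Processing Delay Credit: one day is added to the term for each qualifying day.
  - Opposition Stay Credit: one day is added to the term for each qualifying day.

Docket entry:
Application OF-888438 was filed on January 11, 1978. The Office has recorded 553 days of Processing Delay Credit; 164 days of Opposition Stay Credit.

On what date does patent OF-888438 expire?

December 29, 2002

Base term: filing date + 23 years → 11 January 2001.
Processing Delay Credit: +553 days → 18 July 2002.
Opposition Stay Credit: +164 days → 29 December 2002.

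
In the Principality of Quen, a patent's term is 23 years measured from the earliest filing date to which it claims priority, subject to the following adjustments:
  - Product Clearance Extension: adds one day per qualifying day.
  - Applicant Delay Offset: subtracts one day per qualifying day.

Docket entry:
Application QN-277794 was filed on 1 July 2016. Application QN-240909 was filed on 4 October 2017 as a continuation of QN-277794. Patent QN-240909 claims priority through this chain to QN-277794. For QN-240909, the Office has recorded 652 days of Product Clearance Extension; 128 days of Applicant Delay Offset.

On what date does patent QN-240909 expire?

Earliest priority filing: 1 July 2016.
Base term: 1 July 2016 + 23 years → 1 July 2039.
Product Clearance Extension: +652 days → 13 April 2041.
Applicant Delay Offset: −128 days → 6 December 2040.

December 6, 2040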